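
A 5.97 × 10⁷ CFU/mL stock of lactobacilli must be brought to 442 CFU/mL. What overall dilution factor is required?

Factor = C₀/C_target = 5.97 × 10⁷ CFU/mL / 442 CFU/mL = 1.35 × 10⁵.

1.35 × 10⁵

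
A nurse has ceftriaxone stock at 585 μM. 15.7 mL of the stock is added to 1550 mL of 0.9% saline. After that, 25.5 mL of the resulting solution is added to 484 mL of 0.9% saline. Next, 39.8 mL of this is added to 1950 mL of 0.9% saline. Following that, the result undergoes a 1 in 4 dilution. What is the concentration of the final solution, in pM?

Overall dilution factor = 99.73 × 19.98 × 49.99 × 4 = 3.98 × 10⁵.
585 μM / 3.98 × 10⁵ = 1.47 × 10⁻³ μM = 1470 pM.

1470 pM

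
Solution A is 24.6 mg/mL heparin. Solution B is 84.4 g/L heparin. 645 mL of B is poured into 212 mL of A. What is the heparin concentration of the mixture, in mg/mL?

C_B = 84.4 g/L = 84.4 mg/mL.
C_mix = (C_A·V_A + C_B·V_B)/(V_A + V_B) = (24.6×212 + 84.4×645) / 857.0 = 69.6 mg/mL.

69.6 mg/mL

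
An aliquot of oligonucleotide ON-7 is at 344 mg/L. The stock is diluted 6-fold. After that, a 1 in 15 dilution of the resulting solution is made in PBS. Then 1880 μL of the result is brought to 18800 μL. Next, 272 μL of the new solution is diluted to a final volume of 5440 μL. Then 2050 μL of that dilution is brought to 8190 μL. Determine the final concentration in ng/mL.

Overall dilution factor = 6 × 15 × 10 × 20 × 3.995 = 7.19 × 10⁴.
344 mg/L / 7.19 × 10⁴ = 4.78 × 10⁻³ mg/L = 4.78 ng/mL.

4.78 ng/mL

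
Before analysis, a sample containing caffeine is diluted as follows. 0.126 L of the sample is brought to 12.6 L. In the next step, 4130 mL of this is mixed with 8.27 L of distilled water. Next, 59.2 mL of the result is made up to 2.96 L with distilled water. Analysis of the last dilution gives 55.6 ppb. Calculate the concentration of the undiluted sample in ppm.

Overall dilution factor = 100 × 3.002 × 50 = 1.50 × 10⁴.
Original = 55.6 ppb × 1.50 × 10⁴ = 8.35 × 10⁵ ppb = 835 ppm.

835 ppm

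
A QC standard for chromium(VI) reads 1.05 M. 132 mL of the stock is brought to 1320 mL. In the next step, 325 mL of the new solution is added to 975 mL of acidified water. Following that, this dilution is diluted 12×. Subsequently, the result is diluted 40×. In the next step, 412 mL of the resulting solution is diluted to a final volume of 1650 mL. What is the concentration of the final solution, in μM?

Overall dilution factor = 10 × 4 × 12 × 40 × 4.005 = 7.69 × 10⁴.
1.05 M / 7.69 × 10⁴ = 1.37 × 10⁻⁵ M = 13.7 μM.

13.7 μM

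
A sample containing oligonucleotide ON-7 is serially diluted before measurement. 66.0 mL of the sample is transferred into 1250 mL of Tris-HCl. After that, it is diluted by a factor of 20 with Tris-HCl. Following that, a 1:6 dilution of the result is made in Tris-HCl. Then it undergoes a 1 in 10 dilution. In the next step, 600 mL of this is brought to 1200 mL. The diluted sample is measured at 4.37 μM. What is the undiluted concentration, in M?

Overall dilution factor = 19.94 × 20 × 6 × 10 × 2 = 4.79 × 10⁴.
Original = 4.37 μM × 4.79 × 10⁴ = 2.09 × 10⁵ μM = 0.209 M.

0.209 M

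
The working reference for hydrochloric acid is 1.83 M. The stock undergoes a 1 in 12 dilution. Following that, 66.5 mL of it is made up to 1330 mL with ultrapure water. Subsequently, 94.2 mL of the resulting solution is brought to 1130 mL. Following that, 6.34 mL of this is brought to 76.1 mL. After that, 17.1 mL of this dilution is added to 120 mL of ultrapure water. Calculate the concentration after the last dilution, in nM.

6610 nM

Overall dilution factor = 12 × 20 × 12.00 × 12.00 × 8.018 = 2.77 × 10⁵.
1.83 M / 2.77 × 10⁵ = 6.61 × 10⁻⁶ M = 6610 nM.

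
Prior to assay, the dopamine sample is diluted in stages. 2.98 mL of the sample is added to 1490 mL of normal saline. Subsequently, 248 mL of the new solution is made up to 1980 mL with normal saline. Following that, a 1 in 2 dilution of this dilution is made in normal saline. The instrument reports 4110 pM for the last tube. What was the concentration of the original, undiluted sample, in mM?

Overall dilution factor = 501 × 7.984 × 2 = 8000.
Original = 4110 pM × 8000 = 3.29 × 10⁷ pM = 0.0329 mM.

0.0329 mM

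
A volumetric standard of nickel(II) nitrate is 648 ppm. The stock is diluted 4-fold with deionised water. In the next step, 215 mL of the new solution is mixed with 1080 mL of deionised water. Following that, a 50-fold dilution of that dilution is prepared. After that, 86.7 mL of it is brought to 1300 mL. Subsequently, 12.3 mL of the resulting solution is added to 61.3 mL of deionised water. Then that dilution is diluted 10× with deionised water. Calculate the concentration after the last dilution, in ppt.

600 ppt

Overall dilution factor = 4 × 6.023 × 50 × 14.99 × 5.984 × 10 = 1.08 × 10⁶.
648 ppm / 1.08 × 10⁶ = 6.00 × 10⁻⁴ ppm = 600 ppt.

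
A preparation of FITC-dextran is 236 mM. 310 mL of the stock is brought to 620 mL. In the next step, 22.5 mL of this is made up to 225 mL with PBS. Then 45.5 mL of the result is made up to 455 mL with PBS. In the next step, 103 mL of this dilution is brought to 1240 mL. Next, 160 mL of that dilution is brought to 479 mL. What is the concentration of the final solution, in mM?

0.0327 mM

Overall dilution factor = 2 × 10 × 10 × 12.04 × 2.994 = 7208.
236 mM / 7208 = 0.0327 mM.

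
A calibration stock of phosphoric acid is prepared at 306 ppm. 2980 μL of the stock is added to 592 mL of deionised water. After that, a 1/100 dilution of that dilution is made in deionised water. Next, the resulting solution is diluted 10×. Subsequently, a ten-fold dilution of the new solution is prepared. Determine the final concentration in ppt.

153 ppt

Overall dilution factor = 199.7 × 100 × 10 × 10 = 2.00 × 10⁶.
306 ppm / 2.00 × 10⁶ = 1.53 × 10⁻⁴ ppm = 153 ppt.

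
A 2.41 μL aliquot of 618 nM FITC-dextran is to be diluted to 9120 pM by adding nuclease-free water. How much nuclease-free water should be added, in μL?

161 μL

9120 pM = 9.12 nM.
V₂ = C₁V₁/C₂ = 618 × 2.41 / 9.12 = 163 μL.
Diluent to add = V₂ − V₁ = 163 − 2.41 = 161 μL.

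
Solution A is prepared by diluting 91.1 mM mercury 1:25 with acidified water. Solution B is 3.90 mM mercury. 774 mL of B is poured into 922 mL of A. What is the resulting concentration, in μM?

C_A = 91.1 mM / 25 = 3.64 mM.
C_mix = (C_A·V_A + C_B·V_B)/(V_A + V_B) = (3.64×922 + 3.90×774) / 1696 = 3.76 mM = 3760 μM.

3760 μM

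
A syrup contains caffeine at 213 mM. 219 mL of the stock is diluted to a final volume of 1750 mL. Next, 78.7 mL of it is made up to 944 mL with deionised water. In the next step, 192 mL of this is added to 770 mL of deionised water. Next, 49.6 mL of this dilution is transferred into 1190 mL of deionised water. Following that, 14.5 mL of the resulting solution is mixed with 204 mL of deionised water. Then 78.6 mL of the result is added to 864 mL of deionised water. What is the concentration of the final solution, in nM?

98.2 nM

Overall dilution factor = 7.991 × 11.99 × 5.010 × 24.99 × 15.07 × 11.99 = 2.17 × 10⁶.
213 mM / 2.17 × 10⁶ = 9.82 × 10⁻⁵ mM = 98.2 nM.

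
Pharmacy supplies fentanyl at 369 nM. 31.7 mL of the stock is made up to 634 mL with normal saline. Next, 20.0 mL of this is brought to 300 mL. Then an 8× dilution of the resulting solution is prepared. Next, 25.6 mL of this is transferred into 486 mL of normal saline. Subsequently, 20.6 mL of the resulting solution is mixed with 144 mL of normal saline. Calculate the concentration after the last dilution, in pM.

0.963 pM

Overall dilution factor = 20 × 15 × 8 × 19.98 × 7.990 = 3.83 × 10⁵.
369 nM / 3.83 × 10⁵ = 9.63 × 10⁻⁴ nM = 0.963 pM.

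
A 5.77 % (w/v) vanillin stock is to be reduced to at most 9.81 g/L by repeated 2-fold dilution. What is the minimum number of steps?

Need 2ⁿ ≥ 5.88, so n ≥ log(5.88)/log(2) = 2.56.
Minimum whole steps: n = 3.

3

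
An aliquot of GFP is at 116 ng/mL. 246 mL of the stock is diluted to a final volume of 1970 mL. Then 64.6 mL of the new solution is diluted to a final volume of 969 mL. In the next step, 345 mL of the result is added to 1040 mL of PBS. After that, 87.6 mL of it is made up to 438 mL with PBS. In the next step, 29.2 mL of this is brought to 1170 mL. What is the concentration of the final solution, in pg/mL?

1.20 pg/mL

Overall dilution factor = 8.008 × 15 × 4.014 × 5 × 40.07 = 9.66 × 10⁴.
116 ng/mL / 9.66 × 10⁴ = 1.20 × 10⁻³ ng/mL = 1.20 pg/mL.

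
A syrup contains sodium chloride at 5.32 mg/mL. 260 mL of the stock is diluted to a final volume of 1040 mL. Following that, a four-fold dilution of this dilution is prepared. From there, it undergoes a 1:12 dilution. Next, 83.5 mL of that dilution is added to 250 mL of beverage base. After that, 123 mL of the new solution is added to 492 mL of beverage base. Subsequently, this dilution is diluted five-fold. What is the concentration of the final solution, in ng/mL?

Overall dilution factor = 4 × 4 × 12 × 3.994 × 5 × 5 = 1.92 × 10⁴.
5.32 mg/mL / 1.92 × 10⁴ = 2.77 × 10⁻⁴ mg/mL = 277 ng/mL.

277 ng/mL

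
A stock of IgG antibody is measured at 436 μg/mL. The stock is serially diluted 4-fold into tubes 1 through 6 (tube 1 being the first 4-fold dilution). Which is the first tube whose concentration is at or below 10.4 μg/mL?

Tube n has concentration 436 μg/mL / 4ⁿ.
Need 4ⁿ ≥ 436 μg/mL / 10.4 μg/mL = 41.9, so n ≥ 2.69.
First such tube: n = 3.

tube 3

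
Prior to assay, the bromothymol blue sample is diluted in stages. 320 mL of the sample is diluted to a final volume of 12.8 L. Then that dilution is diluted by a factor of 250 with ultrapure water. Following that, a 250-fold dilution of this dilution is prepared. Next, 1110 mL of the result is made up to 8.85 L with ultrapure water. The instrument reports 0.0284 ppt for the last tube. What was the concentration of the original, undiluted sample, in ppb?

Overall dilution factor = 40 × 250 × 250 × 7.973 = 1.99 × 10⁷.
Original = 0.0284 ppt × 1.99 × 10⁷ = 5.66 × 10⁵ ppt = 566 ppb.

566 ppb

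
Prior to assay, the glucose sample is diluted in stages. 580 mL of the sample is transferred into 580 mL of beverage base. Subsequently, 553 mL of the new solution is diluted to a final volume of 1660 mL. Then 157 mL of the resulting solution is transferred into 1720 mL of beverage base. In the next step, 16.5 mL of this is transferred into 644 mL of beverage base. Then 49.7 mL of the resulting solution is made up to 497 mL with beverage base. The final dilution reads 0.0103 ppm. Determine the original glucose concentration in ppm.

296 ppm

Overall dilution factor = 2 × 3.002 × 11.96 × 40.03 × 10 = 2.87 × 10⁴.
Original = 0.0103 ppm × 2.87 × 10⁴ = 296 ppm.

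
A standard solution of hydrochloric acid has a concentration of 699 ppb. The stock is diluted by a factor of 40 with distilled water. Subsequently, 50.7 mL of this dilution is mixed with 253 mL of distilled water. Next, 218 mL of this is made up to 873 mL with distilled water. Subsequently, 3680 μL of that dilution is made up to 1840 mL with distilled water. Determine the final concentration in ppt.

Overall dilution factor = 40 × 5.990 × 4.005 × 500 = 4.80 × 10⁵.
699 ppb / 4.80 × 10⁵ = 1.46 × 10⁻³ ppb = 1.46 ppt.

1.46 ppt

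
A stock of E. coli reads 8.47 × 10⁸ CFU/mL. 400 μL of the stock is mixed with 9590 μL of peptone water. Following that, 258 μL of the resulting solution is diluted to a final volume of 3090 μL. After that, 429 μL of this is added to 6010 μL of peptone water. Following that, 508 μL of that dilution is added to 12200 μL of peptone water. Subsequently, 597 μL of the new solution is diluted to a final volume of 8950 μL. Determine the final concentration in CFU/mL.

503 CFU/mL

Overall dilution factor = 24.98 × 11.98 × 15.01 × 25.02 × 14.99 = 1.68 × 10⁶.
8.47 × 10⁸ CFU/mL / 1.68 × 10⁶ = 503 CFU/mL.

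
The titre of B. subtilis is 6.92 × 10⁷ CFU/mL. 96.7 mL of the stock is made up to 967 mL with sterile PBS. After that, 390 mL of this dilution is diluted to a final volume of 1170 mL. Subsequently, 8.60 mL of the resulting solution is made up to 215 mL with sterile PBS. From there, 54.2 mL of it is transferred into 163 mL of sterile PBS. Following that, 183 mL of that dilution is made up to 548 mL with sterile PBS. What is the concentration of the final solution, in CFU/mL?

7690 CFU/mL

Overall dilution factor = 10 × 3 × 25 × 4.007 × 2.995 = 9000.
6.92 × 10⁷ CFU/mL / 9000 = 7690 CFU/mL.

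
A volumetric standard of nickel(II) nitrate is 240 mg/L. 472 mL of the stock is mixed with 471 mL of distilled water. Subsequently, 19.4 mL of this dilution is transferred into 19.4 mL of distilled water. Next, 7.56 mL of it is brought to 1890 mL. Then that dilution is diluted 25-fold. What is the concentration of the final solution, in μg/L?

Overall dilution factor = 1.998 × 2 × 250 × 25 = 2.50 × 10⁴.
240 mg/L / 2.50 × 10⁴ = 9.61 × 10⁻³ mg/L = 9.61 μg/L.

9.61 μg/L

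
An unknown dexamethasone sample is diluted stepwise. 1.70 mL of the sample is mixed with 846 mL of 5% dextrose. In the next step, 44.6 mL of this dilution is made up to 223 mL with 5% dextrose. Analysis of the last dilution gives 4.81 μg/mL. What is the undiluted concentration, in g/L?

12.0 g/L

Overall dilution factor = 498.6 × 5 = 2493.
Original = 4.81 μg/mL × 2493 = 1.20 × 10⁴ μg/mL = 12.0 g/L.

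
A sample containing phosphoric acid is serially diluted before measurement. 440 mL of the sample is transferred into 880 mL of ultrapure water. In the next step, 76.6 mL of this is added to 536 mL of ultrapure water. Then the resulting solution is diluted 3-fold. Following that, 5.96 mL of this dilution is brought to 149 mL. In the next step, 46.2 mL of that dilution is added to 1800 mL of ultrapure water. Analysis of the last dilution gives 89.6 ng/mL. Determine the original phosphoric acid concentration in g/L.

Overall dilution factor = 3 × 7.997 × 3 × 25 × 39.96 = 7.19 × 10⁴.
Original = 89.6 ng/mL × 7.19 × 10⁴ = 6.44 × 10⁶ ng/mL = 6.44 g/L.

6.44 g/L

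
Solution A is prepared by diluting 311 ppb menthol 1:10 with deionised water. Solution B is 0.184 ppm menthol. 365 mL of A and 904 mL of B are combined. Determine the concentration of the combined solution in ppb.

140 ppb

C_A = 311 ppb / 10 = 31.1 ppb.
C_B = 0.184 ppm = 184 ppb.
C_mix = (C_A·V_A + C_B·V_B)/(V_A + V_B) = (31.1×365 + 184×904) / 1269 = 140 ppb.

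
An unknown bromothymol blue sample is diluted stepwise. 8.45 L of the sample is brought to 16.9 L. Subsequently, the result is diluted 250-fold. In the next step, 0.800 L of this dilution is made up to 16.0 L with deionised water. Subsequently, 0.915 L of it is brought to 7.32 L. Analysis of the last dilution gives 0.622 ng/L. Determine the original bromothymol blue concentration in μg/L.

Overall dilution factor = 2 × 250 × 20 × 8 = 8.00 × 10⁴.
Original = 0.622 ng/L × 8.00 × 10⁴ = 4.98 × 10⁴ ng/L = 49.8 μg/L.

49.8 μg/L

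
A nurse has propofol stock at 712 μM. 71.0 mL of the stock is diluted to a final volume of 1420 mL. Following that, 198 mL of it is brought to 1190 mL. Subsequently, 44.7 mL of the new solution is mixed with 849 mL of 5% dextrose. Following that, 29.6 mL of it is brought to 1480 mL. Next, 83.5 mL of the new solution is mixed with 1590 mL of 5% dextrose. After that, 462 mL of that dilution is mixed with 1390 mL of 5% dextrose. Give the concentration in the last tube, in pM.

Overall dilution factor = 20 × 6.010 × 19.99 × 50 × 20.04 × 4.009 = 9.65 × 10⁶.
712 μM / 9.65 × 10⁶ = 7.38 × 10⁻⁵ μM = 73.8 pM.

73.8 pM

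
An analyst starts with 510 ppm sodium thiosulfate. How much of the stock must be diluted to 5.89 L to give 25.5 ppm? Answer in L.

V₁ = C₂V₂/C₁ = 25.5 × 5.89 / 510 = 0.294 L.

0.294 L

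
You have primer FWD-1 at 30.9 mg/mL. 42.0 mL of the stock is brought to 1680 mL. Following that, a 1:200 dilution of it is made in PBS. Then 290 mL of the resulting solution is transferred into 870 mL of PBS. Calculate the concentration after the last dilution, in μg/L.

Overall dilution factor = 40 × 200 × 4 = 3.20 × 10⁴.
30.9 mg/mL / 3.20 × 10⁴ = 9.66 × 10⁻⁴ mg/mL = 966 μg/L.

966 μg/L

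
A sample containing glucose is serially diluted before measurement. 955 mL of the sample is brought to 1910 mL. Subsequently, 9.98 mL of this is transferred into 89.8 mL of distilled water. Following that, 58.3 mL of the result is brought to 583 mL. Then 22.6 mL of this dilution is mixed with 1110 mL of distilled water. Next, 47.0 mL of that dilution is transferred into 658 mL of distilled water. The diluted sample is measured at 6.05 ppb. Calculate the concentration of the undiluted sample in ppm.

Overall dilution factor = 2 × 9.998 × 10 × 50.12 × 15 = 1.50 × 10⁵.
Original = 6.05 ppb × 1.50 × 10⁵ = 9.09 × 10⁵ ppb = 909 ppm.

909 ppm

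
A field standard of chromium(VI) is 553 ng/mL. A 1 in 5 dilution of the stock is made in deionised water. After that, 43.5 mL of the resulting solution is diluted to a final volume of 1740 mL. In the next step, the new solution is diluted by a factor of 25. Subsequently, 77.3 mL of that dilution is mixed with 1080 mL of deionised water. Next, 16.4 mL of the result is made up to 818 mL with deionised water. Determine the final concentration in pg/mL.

Overall dilution factor = 5 × 40 × 25 × 14.97 × 49.88 = 3.73 × 10⁶.
553 ng/mL / 3.73 × 10⁶ = 1.48 × 10⁻⁴ ng/mL = 0.148 pg/mL.

0.148 pg/mL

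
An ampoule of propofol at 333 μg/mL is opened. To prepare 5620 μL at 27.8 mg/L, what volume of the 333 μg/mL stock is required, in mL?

0.469 mL

27.8 mg/L = 27.8 μg/mL.
V₁ = C₂V₂/C₁ = 27.8 × 5620 / 333 = 469 μL = 0.469 mL.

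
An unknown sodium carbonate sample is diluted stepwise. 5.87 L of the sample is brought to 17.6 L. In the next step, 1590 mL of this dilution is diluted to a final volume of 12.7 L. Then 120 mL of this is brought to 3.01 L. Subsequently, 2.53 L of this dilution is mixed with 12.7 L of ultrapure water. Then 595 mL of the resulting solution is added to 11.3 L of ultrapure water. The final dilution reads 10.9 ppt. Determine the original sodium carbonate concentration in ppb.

Overall dilution factor = 2.998 × 7.987 × 25.08 × 6.020 × 19.99 = 7.23 × 10⁴.
Original = 10.9 ppt × 7.23 × 10⁴ = 7.88 × 10⁵ ppt = 788 ppb.

788 ppb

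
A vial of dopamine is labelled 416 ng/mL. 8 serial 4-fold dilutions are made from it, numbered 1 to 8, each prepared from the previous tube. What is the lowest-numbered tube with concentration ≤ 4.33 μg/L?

tube 4

Tube n has concentration 416 ng/mL / 4ⁿ.
Need 4ⁿ ≥ 416 ng/mL / 4.33 μg/L = 96.1, so n ≥ 3.29.
First such tube: n = 4.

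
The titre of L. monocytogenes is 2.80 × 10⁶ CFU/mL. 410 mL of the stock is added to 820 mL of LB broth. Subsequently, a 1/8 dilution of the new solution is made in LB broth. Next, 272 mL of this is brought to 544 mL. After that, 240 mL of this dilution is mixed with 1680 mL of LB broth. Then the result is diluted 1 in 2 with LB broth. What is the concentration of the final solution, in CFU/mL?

Overall dilution factor = 3 × 8 × 2 × 8 × 2 = 768.
2.80 × 10⁶ CFU/mL / 768 = 3650 CFU/mL.

3650 CFU/mL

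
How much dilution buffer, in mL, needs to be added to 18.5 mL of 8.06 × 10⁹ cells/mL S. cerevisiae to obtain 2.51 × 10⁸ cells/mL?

V₂ = C₁V₁/C₂ = 8.06 × 10⁹ × 18.5 / 2.51 × 10⁸ = 594 mL.
Diluent to add = V₂ − V₁ = 594 − 18.5 = 576 mL.

576 mL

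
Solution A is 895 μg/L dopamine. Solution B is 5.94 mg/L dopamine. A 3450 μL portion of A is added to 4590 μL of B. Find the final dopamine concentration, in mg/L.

3.78 mg/L

C_B = 5.94 mg/L = 5940 μg/L.
C_mix = (C_A·V_A + C_B·V_B)/(V_A + V_B) = (895×3450 + 5940×4590) / 8040 = 3775 μg/L = 3.78 mg/L.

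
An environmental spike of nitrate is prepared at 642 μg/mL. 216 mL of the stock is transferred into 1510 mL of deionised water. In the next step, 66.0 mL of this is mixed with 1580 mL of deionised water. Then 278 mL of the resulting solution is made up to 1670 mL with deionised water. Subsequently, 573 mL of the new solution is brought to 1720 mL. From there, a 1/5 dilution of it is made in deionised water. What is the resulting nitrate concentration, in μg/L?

Overall dilution factor = 7.991 × 24.94 × 6.007 × 3.002 × 5 = 1.80 × 10⁴.
642 μg/mL / 1.80 × 10⁴ = 0.0357 μg/mL = 35.7 μg/L.

35.7 μg/L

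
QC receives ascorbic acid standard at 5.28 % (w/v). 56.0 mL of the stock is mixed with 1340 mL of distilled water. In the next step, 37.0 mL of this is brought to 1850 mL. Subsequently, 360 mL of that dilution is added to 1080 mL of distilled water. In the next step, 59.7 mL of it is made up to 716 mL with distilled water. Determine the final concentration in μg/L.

Overall dilution factor = 24.93 × 50 × 4 × 11.99 = 5.98 × 10⁴.
5.28 % (w/v) / 5.98 × 10⁴ = 8.83 × 10⁻⁵ % (w/v) = 883 μg/L.

883 μg/L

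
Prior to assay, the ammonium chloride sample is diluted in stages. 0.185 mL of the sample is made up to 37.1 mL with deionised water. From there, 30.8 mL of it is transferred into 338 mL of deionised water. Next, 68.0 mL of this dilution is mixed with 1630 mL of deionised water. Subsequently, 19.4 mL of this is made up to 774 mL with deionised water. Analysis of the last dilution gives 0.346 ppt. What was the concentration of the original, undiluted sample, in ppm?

0.828 ppm

Overall dilution factor = 200.5 × 11.97 × 24.97 × 39.90 = 2.39 × 10⁶.
Original = 0.346 ppt × 2.39 × 10⁶ = 8.28 × 10⁵ ppt = 0.828 ppm.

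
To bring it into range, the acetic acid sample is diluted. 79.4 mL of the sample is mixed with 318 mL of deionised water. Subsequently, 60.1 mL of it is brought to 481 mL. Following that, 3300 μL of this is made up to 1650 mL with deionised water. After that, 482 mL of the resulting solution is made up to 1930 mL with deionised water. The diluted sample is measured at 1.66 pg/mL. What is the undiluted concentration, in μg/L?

133 μg/L

Overall dilution factor = 5.005 × 8.003 × 500 × 4.004 = 8.02 × 10⁴.
Original = 1.66 pg/mL × 8.02 × 10⁴ = 1.33 × 10⁵ pg/mL = 133 μg/L.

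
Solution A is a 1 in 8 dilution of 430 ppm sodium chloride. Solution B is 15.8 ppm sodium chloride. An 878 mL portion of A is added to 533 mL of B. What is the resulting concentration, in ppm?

C_A = 430 ppm / 8 = 53.8 ppm.
C_mix = (C_A·V_A + C_B·V_B)/(V_A + V_B) = (53.8×878 + 15.8×533) / 1411 = 39.4 ppm.

39.4 ppm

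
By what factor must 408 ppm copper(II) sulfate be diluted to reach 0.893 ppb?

4.57 × 10⁵

Factor = C₀/C_target = 408 ppm / 0.893 ppb = 4.57 × 10⁵.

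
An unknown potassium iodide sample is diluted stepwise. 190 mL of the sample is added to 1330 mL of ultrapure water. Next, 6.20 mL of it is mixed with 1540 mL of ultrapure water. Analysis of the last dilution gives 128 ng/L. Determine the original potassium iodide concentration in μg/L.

Overall dilution factor = 8 × 249.4 = 1995.
Original = 128 ng/L × 1995 = 2.55 × 10⁵ ng/L = 255 μg/L.

255 μg/L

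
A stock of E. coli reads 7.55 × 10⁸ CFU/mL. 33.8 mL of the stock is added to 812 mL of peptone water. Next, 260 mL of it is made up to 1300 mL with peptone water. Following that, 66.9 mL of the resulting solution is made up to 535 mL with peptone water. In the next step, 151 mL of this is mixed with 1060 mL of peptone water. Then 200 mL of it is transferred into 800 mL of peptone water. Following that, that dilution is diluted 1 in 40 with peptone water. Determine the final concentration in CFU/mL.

Overall dilution factor = 25.02 × 5 × 7.997 × 8.020 × 5 × 40 = 1.60 × 10⁶.
7.55 × 10⁸ CFU/mL / 1.60 × 10⁶ = 470 CFU/mL.

470 CFU/mL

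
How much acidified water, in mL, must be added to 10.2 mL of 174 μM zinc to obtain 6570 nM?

6570 nM = 6.57 μM.
V₂ = C₁V₁/C₂ = 174 × 10.2 / 6.57 = 270 mL.
Diluent to add = V₂ − V₁ = 270 − 10.2 = 260 mL.

260 mL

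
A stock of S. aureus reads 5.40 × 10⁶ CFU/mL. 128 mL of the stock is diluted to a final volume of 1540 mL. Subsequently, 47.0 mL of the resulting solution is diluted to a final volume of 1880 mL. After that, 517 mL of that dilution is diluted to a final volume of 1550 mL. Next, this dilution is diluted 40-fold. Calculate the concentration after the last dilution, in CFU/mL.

93.6 CFU/mL

Overall dilution factor = 12.03 × 40 × 2.998 × 40 = 5.77 × 10⁴.
5.40 × 10⁶ CFU/mL / 5.77 × 10⁴ = 93.6 CFU/mL.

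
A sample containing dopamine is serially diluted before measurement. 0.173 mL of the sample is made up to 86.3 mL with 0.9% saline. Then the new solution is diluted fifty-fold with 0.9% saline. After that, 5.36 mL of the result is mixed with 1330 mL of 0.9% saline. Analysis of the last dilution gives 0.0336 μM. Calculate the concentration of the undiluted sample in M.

Overall dilution factor = 498.8 × 50 × 249.1 = 6.21 × 10⁶.
Original = 0.0336 μM × 6.21 × 10⁶ = 2.09 × 10⁵ μM = 0.209 M.

0.209 M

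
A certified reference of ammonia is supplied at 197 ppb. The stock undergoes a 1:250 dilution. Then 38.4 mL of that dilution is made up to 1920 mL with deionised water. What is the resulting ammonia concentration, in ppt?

15.8 ppt

Overall dilution factor = 250 × 50 = 1.25 × 10⁴.
197 ppb / 1.25 × 10⁴ = 0.0158 ppb = 15.8 ppt.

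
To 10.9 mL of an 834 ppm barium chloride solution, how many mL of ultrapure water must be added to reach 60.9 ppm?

V₂ = C₁V₁/C₂ = 834 × 10.9 / 60.9 = 149 mL.
Diluent to add = V₂ − V₁ = 149 − 10.9 = 138 mL.

138 mL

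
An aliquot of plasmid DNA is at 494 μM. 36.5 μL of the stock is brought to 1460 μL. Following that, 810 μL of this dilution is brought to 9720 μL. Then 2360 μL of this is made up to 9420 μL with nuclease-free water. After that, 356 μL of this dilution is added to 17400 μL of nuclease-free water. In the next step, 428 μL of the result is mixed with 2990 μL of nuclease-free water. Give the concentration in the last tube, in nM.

Overall dilution factor = 40 × 12 × 3.992 × 49.88 × 7.986 = 7.63 × 10⁵.
494 μM / 7.63 × 10⁵ = 6.47 × 10⁻⁴ μM = 0.647 nM.

0.647 nM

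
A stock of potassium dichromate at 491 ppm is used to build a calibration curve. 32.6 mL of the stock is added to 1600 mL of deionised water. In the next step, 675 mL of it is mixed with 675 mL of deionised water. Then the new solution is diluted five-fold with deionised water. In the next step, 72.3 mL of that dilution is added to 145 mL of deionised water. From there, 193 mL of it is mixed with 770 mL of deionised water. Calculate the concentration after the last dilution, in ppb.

Overall dilution factor = 50.08 × 2 × 5 × 3.006 × 4.990 = 7510.
491 ppm / 7510 = 0.0654 ppm = 65.4 ppb.

65.4 ppb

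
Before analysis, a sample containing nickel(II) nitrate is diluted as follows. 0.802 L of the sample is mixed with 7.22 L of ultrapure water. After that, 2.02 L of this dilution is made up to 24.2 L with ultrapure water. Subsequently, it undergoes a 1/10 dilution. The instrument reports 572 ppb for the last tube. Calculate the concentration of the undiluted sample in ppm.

Overall dilution factor = 10.00 × 11.98 × 10 = 1198.
Original = 572 ppb × 1198 = 6.85 × 10⁵ ppb = 685 ppm.

685 ppm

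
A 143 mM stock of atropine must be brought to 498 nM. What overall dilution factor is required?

2.87 × 10⁵

Factor = C₀/C_target = 143 mM / 498 nM = 2.87 × 10⁵.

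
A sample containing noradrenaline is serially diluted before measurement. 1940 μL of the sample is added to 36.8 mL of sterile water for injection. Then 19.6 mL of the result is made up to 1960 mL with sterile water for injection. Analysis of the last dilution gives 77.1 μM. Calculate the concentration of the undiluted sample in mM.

Overall dilution factor = 19.97 × 100 = 1997.
Original = 77.1 μM × 1997 = 1.54 × 10⁵ μM = 154 mM.

154 mM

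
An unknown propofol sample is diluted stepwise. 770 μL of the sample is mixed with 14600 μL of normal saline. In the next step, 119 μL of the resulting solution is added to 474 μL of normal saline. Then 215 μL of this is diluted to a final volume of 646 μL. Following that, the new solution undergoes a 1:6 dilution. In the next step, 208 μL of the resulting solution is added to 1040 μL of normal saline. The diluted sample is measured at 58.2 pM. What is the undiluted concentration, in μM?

0.626 μM

Overall dilution factor = 19.96 × 4.983 × 3.005 × 6 × 6 = 1.08 × 10⁴.
Original = 58.2 pM × 1.08 × 10⁴ = 6.26 × 10⁵ pM = 0.626 μM.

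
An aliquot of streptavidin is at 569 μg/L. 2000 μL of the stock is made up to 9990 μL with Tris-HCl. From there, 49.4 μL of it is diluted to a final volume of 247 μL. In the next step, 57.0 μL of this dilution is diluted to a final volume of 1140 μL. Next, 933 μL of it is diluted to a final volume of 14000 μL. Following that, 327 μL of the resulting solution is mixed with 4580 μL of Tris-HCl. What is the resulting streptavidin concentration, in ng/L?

5.06 ng/L

Overall dilution factor = 4.995 × 5 × 20 × 15.01 × 15.01 = 1.12 × 10⁵.
569 μg/L / 1.12 × 10⁵ = 5.06 × 10⁻³ μg/L = 5.06 ng/L.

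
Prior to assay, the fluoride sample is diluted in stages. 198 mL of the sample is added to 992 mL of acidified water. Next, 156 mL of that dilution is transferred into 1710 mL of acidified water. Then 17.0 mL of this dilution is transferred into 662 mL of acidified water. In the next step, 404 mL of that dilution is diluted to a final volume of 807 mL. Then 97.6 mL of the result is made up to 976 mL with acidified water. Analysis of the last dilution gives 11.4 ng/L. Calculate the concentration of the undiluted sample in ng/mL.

654 ng/mL

Overall dilution factor = 6.010 × 11.96 × 39.94 × 1.998 × 10 = 5.74 × 10⁴.
Original = 11.4 ng/L × 5.74 × 10⁴ = 6.54 × 10⁵ ng/L = 654 ng/mL.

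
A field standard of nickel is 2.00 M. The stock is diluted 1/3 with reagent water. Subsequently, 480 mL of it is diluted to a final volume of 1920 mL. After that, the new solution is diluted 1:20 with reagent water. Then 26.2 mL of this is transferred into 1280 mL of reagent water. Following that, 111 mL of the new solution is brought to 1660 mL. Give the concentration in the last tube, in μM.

Overall dilution factor = 3 × 4 × 20 × 49.85 × 14.95 = 1.79 × 10⁵.
2.00 M / 1.79 × 10⁵ = 1.12 × 10⁻⁵ M = 11.2 μM.

11.2 μM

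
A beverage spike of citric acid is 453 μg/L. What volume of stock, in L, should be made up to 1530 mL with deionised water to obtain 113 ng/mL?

113 ng/mL = 113 μg/L.
V₁ = C₂V₂/C₁ = 113 × 1530 / 453 = 382 mL = 0.382 L.

0.382 L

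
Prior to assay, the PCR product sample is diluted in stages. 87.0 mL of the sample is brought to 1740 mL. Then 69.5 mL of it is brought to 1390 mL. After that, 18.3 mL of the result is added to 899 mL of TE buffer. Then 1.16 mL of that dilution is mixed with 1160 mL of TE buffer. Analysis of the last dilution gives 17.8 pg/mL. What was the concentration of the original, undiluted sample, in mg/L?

Overall dilution factor = 20 × 20 × 50.13 × 1001 = 2.01 × 10⁷.
Original = 17.8 pg/mL × 2.01 × 10⁷ = 3.57 × 10⁸ pg/mL = 357 mg/L.

357 mg/L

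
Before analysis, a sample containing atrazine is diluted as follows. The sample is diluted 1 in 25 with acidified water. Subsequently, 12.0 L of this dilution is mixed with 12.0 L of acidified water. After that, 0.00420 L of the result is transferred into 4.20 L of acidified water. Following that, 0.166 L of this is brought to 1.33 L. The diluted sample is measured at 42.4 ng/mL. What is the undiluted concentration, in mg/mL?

17.0 mg/mL

Overall dilution factor = 25 × 2 × 1001 × 8.012 = 4.01 × 10⁵.
Original = 42.4 ng/mL × 4.01 × 10⁵ = 1.70 × 10⁷ ng/mL = 17.0 mg/mL.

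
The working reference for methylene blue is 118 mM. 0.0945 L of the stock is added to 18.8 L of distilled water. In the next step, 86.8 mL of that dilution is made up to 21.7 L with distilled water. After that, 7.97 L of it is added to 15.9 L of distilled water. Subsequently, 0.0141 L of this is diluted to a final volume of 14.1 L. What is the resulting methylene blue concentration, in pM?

788 pM

Overall dilution factor = 199.9 × 250 × 2.995 × 1000 = 1.50 × 10⁸.
118 mM / 1.50 × 10⁸ = 7.88 × 10⁻⁷ mM = 788 pM.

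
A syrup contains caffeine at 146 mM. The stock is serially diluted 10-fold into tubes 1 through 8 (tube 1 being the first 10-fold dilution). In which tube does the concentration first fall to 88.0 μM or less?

Tube n has concentration 146 mM / 10ⁿ.
Need 10ⁿ ≥ 146 mM / 88.0 μM = 1659, so n ≥ 3.22.
First such tube: n = 4.

tube 4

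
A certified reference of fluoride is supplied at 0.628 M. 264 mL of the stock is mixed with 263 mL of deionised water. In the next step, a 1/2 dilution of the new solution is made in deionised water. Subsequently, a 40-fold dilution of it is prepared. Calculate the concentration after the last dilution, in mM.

3.93 mM

Overall dilution factor = 1.996 × 2 × 40 = 160.
0.628 M / 160 = 3.93 × 10⁻³ M = 3.93 mM.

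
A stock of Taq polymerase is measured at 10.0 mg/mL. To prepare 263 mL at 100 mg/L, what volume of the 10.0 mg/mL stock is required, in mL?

100 mg/L = 0.100 mg/mL.
V₁ = C₂V₂/C₁ = 0.100 × 263 / 10.0 = 2.63 mL.

2.63 mL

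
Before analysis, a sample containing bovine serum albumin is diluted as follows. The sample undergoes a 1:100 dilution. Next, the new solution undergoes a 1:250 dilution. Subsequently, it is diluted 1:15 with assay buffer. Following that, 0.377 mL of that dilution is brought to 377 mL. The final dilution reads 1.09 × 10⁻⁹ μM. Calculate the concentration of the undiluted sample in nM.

409 nM

Overall dilution factor = 100 × 250 × 15 × 1000 = 3.75 × 10⁸.
Original = 1.09 × 10⁻⁹ μM × 3.75 × 10⁸ = 0.409 μM = 409 nM.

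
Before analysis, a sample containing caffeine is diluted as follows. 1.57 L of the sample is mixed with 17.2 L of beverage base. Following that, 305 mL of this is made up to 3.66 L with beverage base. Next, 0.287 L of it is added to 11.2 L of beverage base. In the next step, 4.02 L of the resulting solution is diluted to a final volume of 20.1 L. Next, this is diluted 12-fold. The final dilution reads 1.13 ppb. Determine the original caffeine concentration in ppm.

389 ppm

Overall dilution factor = 11.96 × 12 × 40.02 × 5 × 12 = 3.45 × 10⁵.
Original = 1.13 ppb × 3.45 × 10⁵ = 3.89 × 10⁵ ppb = 389 ppm.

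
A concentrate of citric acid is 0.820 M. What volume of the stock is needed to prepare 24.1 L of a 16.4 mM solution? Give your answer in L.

0.482 L

16.4 mM = 0.0164 M.
V₁ = C₂V₂/C₁ = 0.0164 × 24.1 / 0.820 = 0.482 L.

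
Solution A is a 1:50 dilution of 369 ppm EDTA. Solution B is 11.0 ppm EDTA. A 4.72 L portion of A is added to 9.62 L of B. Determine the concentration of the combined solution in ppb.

C_A = 369 ppm / 50 = 7.38 ppm.
C_mix = (C_A·V_A + C_B·V_B)/(V_A + V_B) = (7.38×4.72 + 11.0×9.62) / 14.34 = 9.81 ppm = 9810 ppb.

9810 ppb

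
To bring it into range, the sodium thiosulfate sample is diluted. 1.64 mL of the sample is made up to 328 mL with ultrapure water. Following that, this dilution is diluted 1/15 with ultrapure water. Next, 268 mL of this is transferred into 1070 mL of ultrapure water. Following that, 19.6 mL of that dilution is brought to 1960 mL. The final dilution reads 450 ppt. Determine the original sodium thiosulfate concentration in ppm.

674 ppm

Overall dilution factor = 200 × 15 × 4.993 × 100 = 1.50 × 10⁶.
Original = 450 ppt × 1.50 × 10⁶ = 6.74 × 10⁸ ppt = 674 ppm.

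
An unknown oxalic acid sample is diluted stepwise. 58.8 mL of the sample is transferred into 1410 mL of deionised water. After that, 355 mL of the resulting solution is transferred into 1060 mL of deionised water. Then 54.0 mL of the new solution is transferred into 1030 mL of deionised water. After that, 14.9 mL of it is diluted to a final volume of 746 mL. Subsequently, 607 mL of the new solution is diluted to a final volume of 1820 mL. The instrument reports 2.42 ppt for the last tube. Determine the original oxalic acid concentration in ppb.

726 ppb

Overall dilution factor = 24.98 × 3.986 × 20.07 × 50.07 × 2.998 = 3.00 × 10⁵.
Original = 2.42 ppt × 3.00 × 10⁵ = 7.26 × 10⁵ ppt = 726 ppb.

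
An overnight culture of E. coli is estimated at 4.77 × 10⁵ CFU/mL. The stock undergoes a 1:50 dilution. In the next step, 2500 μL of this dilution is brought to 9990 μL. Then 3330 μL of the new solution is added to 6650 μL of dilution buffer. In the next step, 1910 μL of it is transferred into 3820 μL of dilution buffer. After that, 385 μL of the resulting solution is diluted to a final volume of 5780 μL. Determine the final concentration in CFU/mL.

Overall dilution factor = 50 × 3.996 × 2.997 × 3 × 15.01 = 2.70 × 10⁴.
4.77 × 10⁵ CFU/mL / 2.70 × 10⁴ = 17.7 CFU/mL.

17.7 CFU/mL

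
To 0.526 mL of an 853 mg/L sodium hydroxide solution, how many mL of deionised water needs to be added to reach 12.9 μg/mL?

12.9 μg/mL = 12.9 mg/L.
V₂ = C₁V₁/C₂ = 853 × 0.526 / 12.9 = 34.8 mL.
Diluent to add = V₂ − V₁ = 34.8 − 0.526 = 34.3 mL.

34.3 mL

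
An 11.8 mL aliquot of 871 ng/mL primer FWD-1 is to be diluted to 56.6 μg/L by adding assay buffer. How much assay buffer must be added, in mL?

56.6 μg/L = 56.6 ng/mL.
V₂ = C₁V₁/C₂ = 871 × 11.8 / 56.6 = 182 mL.
Diluent to add = V₂ − V₁ = 182 − 11.8 = 170 mL.

170 mL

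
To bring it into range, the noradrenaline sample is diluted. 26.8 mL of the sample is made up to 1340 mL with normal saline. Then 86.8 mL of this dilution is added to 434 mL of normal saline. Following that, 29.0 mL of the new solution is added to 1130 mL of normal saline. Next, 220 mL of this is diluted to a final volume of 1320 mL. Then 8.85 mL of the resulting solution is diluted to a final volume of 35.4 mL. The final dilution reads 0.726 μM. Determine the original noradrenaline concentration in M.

Overall dilution factor = 50 × 6 × 39.97 × 6 × 4 = 2.88 × 10⁵.
Original = 0.726 μM × 2.88 × 10⁵ = 2.09 × 10⁵ μM = 0.209 M.

0.209 M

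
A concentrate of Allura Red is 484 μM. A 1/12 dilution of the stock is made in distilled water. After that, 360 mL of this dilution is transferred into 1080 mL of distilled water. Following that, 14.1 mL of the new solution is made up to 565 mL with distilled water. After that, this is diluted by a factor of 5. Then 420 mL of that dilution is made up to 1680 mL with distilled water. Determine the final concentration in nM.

12.6 nM

Overall dilution factor = 12 × 4 × 40.07 × 5 × 4 = 3.85 × 10⁴.
484 μM / 3.85 × 10⁴ = 0.0126 μM = 12.6 nM.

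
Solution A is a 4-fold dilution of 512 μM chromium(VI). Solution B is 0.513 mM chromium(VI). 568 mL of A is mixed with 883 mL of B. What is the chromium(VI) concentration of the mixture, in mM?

C_A = 512 μM / 4 = 128 μM.
C_B = 0.513 mM = 513 μM.
C_mix = (C_A·V_A + C_B·V_B)/(V_A + V_B) = (128×568 + 513×883) / 1451 = 362 μM = 0.362 mM.

0.362 mM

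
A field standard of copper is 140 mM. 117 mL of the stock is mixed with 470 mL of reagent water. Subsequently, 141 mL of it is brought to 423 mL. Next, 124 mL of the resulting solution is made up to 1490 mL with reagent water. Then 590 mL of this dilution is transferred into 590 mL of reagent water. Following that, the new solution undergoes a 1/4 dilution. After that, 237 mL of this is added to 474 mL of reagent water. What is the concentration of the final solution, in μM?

32.3 μM

Overall dilution factor = 5.017 × 3 × 12.02 × 2 × 4 × 3 = 4341.
140 mM / 4341 = 0.0323 mM = 32.3 μM.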